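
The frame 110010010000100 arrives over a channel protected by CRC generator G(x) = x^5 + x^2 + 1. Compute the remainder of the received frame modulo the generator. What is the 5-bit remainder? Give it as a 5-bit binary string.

00000

Modulo-2 division of 110010010000100 by 100101:
  pos 0: 110010 XOR 100101 = 010111
  pos 1: 101110 XOR 100101 = 001011
  pos 3: 101110 XOR 100101 = 001011
  pos 5: 101100 XOR 100101 = 001001
  pos 7: 100101 XOR 100101 = 000000
Remainder = 00000 (zero — the frame passes the CRC check).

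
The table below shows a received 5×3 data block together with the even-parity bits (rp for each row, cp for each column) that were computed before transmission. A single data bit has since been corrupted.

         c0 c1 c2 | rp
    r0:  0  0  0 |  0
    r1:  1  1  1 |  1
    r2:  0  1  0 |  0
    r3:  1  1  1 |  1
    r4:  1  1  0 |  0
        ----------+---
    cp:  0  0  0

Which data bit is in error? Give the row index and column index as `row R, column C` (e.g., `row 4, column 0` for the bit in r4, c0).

row 2, column 0

Recompute each row's even parity and compare to rp:
  r0: data parity 0, sent rp 0 → ok
  r1: data parity 1, sent rp 1 → ok
  r2: data parity 1, sent rp 0 → mismatch
  r3: data parity 1, sent rp 1 → ok
  r4: data parity 0, sent rp 0 → ok
Recompute each column's even parity and compare to cp:
  c0: data parity 1, sent cp 0 → mismatch
  c1: data parity 0, sent cp 0 → ok
  c2: data parity 0, sent cp 0 → ok
Exactly one row (r2) and one column (c0) fail → the flipped bit is at their intersection.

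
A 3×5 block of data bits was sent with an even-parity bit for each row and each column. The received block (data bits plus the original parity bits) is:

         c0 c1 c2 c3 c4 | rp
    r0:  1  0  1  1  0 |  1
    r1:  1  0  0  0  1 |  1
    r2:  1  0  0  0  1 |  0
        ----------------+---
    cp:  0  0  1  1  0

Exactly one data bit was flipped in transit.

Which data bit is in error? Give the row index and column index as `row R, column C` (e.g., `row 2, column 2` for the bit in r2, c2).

row 1, column 0

Recompute each row's even parity and compare to rp:
  r0: data parity 1, sent rp 1 → ok
  r1: data parity 0, sent rp 1 → mismatch
  r2: data parity 0, sent rp 0 → ok
Recompute each column's even parity and compare to cp:
  c0: data parity 1, sent cp 0 → mismatch
  c1: data parity 0, sent cp 0 → ok
  c2: data parity 1, sent cp 1 → ok
  c3: data parity 1, sent cp 1 → ok
  c4: data parity 0, sent cp 0 → ok
Exactly one row (r1) and one column (c0) fail → the flipped bit is at their intersection.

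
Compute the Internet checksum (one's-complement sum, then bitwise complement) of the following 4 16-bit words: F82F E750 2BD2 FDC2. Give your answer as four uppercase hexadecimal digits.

F6E9

One's-complement addition (fold any carry out of bit 15 back into bit 0):
  0xF82F + 0xE750 = 0x1DF7F → wrap carry → 0xDF80
  0xDF80 + 0x2BD2 = 0x10B52 → wrap carry → 0x0B53
  0x0B53 + 0xFDC2 = 0x10915 → wrap carry → 0x0916
One's-complement sum = 0x0916.
Checksum = ~0x0916 & 0xFFFF = 0xF6E9.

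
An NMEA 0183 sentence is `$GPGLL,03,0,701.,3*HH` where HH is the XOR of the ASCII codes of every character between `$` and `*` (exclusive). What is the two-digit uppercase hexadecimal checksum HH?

XOR the ASCII codes of the payload characters:
  'G' = 0x47 → acc = 0x47
  'P' = 0x50 → acc = 0x17
  'G' = 0x47 → acc = 0x50
  'L' = 0x4C → acc = 0x1C
  'L' = 0x4C → acc = 0x50
  ',' = 0x2C → acc = 0x7C
  '0' = 0x30 → acc = 0x4C
  '3' = 0x33 → acc = 0x7F
  ',' = 0x2C → acc = 0x53
  '0' = 0x30 → acc = 0x63
  ',' = 0x2C → acc = 0x4F
  '7' = 0x37 → acc = 0x78
  '0' = 0x30 → acc = 0x48
  '1' = 0x31 → acc = 0x79
  '.' = 0x2E → acc = 0x57
  ',' = 0x2C → acc = 0x7B
  '3' = 0x33 → acc = 0x48
Checksum = 0x48.

48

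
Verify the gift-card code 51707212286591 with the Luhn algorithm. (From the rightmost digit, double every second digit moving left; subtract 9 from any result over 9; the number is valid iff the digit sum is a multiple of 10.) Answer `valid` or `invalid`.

invalid

From the right, keep odd positions and double even positions (subtract 9 from any doubled value over 9):
  doubled (positions 2,4,...): 9 3 4 2 5 5 1 → sum 29
  kept (positions 1,3,...): 1 5 8 2 2 0 1 → sum 19
Total = 48.
48 mod 10 = 8, so the number is invalid.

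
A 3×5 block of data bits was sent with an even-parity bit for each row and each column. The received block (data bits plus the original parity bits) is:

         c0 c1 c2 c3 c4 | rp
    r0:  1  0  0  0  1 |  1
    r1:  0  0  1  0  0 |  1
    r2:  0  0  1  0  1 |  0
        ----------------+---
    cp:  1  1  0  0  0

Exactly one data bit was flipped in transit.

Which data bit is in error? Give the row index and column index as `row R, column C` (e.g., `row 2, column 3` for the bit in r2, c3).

Recompute each row's even parity and compare to rp:
  r0: data parity 0, sent rp 1 → mismatch
  r1: data parity 1, sent rp 1 → ok
  r2: data parity 0, sent rp 0 → ok
Recompute each column's even parity and compare to cp:
  c0: data parity 1, sent cp 1 → ok
  c1: data parity 0, sent cp 1 → mismatch
  c2: data parity 0, sent cp 0 → ok
  c3: data parity 0, sent cp 0 → ok
  c4: data parity 0, sent cp 0 → ok
Exactly one row (r0) and one column (c1) fail → the flipped bit is at their intersection.

row 0, column 1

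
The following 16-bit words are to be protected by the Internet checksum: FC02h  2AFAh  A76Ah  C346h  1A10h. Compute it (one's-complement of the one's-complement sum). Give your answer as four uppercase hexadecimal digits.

One's-complement addition (fold any carry out of bit 15 back into bit 0):
  0xFC02 + 0x2AFA = 0x126FC → wrap carry → 0x26FD
  0x26FD + 0xA76A = 0x0CE67
  0xCE67 + 0xC346 = 0x191AD → wrap carry → 0x91AE
  0x91AE + 0x1A10 = 0x0ABBE
One's-complement sum = 0xABBE.
Checksum = ~0xABBE & 0xFFFF = 0x5441.

5441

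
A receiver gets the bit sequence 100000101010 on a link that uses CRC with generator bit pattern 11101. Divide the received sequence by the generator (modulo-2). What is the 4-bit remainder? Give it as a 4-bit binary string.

0000

Modulo-2 division of 100000101010 by 11101:
  pos 0: 10000 XOR 11101 = 01101
  pos 1: 11010 XOR 11101 = 00111
  pos 3: 11110 XOR 11101 = 00011
  pos 6: 11101 XOR 11101 = 00000
Remainder = 0000 (zero — the frame passes the CRC check).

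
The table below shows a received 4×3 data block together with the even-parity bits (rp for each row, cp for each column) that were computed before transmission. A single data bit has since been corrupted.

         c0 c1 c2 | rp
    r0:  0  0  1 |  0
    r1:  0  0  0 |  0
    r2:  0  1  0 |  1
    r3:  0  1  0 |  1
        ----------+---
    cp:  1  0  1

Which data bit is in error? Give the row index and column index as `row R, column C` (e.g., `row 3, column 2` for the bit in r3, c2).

Recompute each row's even parity and compare to rp:
  r0: data parity 1, sent rp 0 → mismatch
  r1: data parity 0, sent rp 0 → ok
  r2: data parity 1, sent rp 1 → ok
  r3: data parity 1, sent rp 1 → ok
Recompute each column's even parity and compare to cp:
  c0: data parity 0, sent cp 1 → mismatch
  c1: data parity 0, sent cp 0 → ok
  c2: data parity 1, sent cp 1 → ok
Exactly one row (r0) and one column (c0) fail → the flipped bit is at their intersection.

row 0, column 0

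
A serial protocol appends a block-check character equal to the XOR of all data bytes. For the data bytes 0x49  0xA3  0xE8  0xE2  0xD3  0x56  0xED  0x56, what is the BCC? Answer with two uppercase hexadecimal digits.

DE

XOR the bytes together:
  start with 0x49
  0x49 ⊕ 0xA3 = 0xEA
  0xEA ⊕ 0xE8 = 0x02
  0x02 ⊕ 0xE2 = 0xE0
  0xE0 ⊕ 0xD3 = 0x33
  0x33 ⊕ 0x56 = 0x65
  0x65 ⊕ 0xED = 0x88
  0x88 ⊕ 0x56 = 0xDE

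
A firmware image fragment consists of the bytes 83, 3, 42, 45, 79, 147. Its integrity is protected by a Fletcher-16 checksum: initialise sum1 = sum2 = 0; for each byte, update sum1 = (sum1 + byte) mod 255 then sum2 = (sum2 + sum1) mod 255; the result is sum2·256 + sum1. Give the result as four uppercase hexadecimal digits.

6590

Running sums (mod 255):
  after byte 0 (83): sum1=83, sum2=83
  after byte 1 (3): sum1=86, sum2=169
  after byte 2 (42): sum1=128, sum2=42
  after byte 3 (45): sum1=173, sum2=215
  after byte 4 (79): sum1=252, sum2=212
  after byte 5 (147): sum1=144, sum2=101
Checksum = sum2·256 + sum1 = 101·256 + 144 = 26000 = 0x6590.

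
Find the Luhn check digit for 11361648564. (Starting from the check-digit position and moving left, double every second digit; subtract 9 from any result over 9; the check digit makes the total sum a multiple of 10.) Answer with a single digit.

Partial digits right→left: 4 6 5 8 4 6 1 6 3 1 1
Double every second digit counting from the check-digit position (so the 1st, 3rd, 5th, ... of the partial from the right).
  doubled (with −9 where >9): 8 1 8 2 6 2 → sum 27
  kept as-is: 6 8 6 6 1 → sum 27
Total = 27 + 27 = 54.
Check digit = (10 − (54 mod 10)) mod 10 = 6.

6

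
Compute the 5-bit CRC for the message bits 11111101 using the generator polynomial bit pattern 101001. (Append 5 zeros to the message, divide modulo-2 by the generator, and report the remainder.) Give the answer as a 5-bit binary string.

Append 5 zeros: 1111110100000. Divide by 101001 (XOR where the leading bit is 1):
  pos 0: 111111 XOR 101001 = 010110
  pos 1: 101100 XOR 101001 = 000101
  pos 4: 101100 XOR 101001 = 000101
  pos 7: 101000 XOR 101001 = 000001
Remainder (last 5 bits) = 00001. This is the CRC / FCS.

00001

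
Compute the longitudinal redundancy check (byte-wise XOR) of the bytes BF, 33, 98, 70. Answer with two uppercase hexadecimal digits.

64

XOR the bytes together:
  start with 0xBF
  0xBF ⊕ 0x33 = 0x8C
  0x8C ⊕ 0x98 = 0x14
  0x14 ⊕ 0x70 = 0x64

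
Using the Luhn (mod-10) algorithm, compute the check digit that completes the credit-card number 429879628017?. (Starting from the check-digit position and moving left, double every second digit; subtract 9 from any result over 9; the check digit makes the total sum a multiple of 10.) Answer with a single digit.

Partial digits right→left: 7 1 0 8 2 6 9 7 8 9 2 4
Double every second digit counting from the check-digit position (so the 1st, 3rd, 5th, ... of the partial from the right).
  doubled (with −9 where >9): 5 0 4 9 7 4 → sum 29
  kept as-is: 1 8 6 7 9 4 → sum 35
Total = 29 + 35 = 64.
Check digit = (10 − (64 mod 10)) mod 10 = 6.

6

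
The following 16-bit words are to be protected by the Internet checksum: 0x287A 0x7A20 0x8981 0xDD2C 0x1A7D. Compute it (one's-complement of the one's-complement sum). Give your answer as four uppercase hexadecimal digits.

DC39

One's-complement addition (fold any carry out of bit 15 back into bit 0):
  0x287A + 0x7A20 = 0x0A29A
  0xA29A + 0x8981 = 0x12C1B → wrap carry → 0x2C1C
  0x2C1C + 0xDD2C = 0x10948 → wrap carry → 0x0949
  0x0949 + 0x1A7D = 0x023C6
One's-complement sum = 0x23C6.
Checksum = ~0x23C6 & 0xFFFF = 0xDC39.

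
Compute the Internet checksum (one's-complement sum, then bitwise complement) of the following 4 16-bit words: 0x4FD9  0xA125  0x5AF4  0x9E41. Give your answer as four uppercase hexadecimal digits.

15CB

One's-complement addition (fold any carry out of bit 15 back into bit 0):
  0x4FD9 + 0xA125 = 0x0F0FE
  0xF0FE + 0x5AF4 = 0x14BF2 → wrap carry → 0x4BF3
  0x4BF3 + 0x9E41 = 0x0EA34
One's-complement sum = 0xEA34.
Checksum = ~0xEA34 & 0xFFFF = 0x15CB.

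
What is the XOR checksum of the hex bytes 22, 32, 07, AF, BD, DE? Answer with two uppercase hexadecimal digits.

DB

XOR the bytes together:
  start with 0x22
  0x22 ⊕ 0x32 = 0x10
  0x10 ⊕ 0x07 = 0x17
  0x17 ⊕ 0xAF = 0xB8
  0xB8 ⊕ 0xBD = 0x05
  0x05 ⊕ 0xDE = 0xDB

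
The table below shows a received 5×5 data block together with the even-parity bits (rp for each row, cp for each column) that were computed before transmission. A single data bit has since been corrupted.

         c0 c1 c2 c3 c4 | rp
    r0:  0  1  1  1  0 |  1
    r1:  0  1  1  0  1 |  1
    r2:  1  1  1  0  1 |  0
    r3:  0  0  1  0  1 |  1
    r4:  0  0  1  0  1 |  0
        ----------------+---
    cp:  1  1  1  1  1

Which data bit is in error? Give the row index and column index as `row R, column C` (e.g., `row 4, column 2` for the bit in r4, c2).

Recompute each row's even parity and compare to rp:
  r0: data parity 1, sent rp 1 → ok
  r1: data parity 1, sent rp 1 → ok
  r2: data parity 0, sent rp 0 → ok
  r3: data parity 0, sent rp 1 → mismatch
  r4: data parity 0, sent rp 0 → ok
Recompute each column's even parity and compare to cp:
  c0: data parity 1, sent cp 1 → ok
  c1: data parity 1, sent cp 1 → ok
  c2: data parity 1, sent cp 1 → ok
  c3: data parity 1, sent cp 1 → ok
  c4: data parity 0, sent cp 1 → mismatch
Exactly one row (r3) and one column (c4) fail → the flipped bit is at their intersection.

row 3, column 4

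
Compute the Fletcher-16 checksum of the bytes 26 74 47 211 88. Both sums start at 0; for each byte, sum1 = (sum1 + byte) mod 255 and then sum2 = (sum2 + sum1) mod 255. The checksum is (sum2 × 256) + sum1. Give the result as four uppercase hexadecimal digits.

Running sums (mod 255):
  after byte 0 (26): sum1=26, sum2=26
  after byte 1 (74): sum1=100, sum2=126
  after byte 2 (47): sum1=147, sum2=18
  after byte 3 (211): sum1=103, sum2=121
  after byte 4 (88): sum1=191, sum2=57
Checksum = sum2·256 + sum1 = 57·256 + 191 = 14783 = 0x39BF.

39BF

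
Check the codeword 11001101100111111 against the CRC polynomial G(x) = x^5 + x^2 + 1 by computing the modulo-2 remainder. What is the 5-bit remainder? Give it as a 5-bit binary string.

Modulo-2 division of 11001101100111111 by 100101:
  pos 0: 110011 XOR 100101 = 010110
  pos 1: 101100 XOR 100101 = 001001
  pos 3: 100111 XOR 100101 = 000010
  pos 7: 100011 XOR 100101 = 000110
  pos 10: 110111 XOR 100101 = 010010
  pos 11: 100101 XOR 100101 = 000000
Remainder = 00000 (zero — the frame passes the CRC check).

00000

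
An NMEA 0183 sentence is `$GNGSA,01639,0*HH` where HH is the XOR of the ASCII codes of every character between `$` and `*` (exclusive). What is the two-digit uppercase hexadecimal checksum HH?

51

XOR the ASCII codes of the payload characters:
  'G' = 0x47 → acc = 0x47
  'N' = 0x4E → acc = 0x09
  'G' = 0x47 → acc = 0x4E
  'S' = 0x53 → acc = 0x1D
  'A' = 0x41 → acc = 0x5C
  ',' = 0x2C → acc = 0x70
  '0' = 0x30 → acc = 0x40
  '1' = 0x31 → acc = 0x71
  '6' = 0x36 → acc = 0x47
  '3' = 0x33 → acc = 0x74
  '9' = 0x39 → acc = 0x4D
  ',' = 0x2C → acc = 0x61
  '0' = 0x30 → acc = 0x51
Checksum = 0x51.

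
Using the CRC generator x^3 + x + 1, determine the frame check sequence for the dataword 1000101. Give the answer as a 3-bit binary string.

Append 3 zeros: 1000101000. Divide by 1011 (XOR where the leading bit is 1):
  pos 0: 1000 XOR 1011 = 0011
  pos 2: 1110 XOR 1011 = 0101
  pos 3: 1011 XOR 1011 = 0000
Remainder (last 3 bits) = 000. This is the CRC / FCS.

000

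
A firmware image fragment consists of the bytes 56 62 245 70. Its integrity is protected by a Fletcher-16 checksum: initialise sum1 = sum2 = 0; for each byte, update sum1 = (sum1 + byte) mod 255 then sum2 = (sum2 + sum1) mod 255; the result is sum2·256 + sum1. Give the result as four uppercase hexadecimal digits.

CDB2

Running sums (mod 255):
  after byte 0 (56): sum1=56, sum2=56
  after byte 1 (62): sum1=118, sum2=174
  after byte 2 (245): sum1=108, sum2=27
  after byte 3 (70): sum1=178, sum2=205
Checksum = sum2·256 + sum1 = 205·256 + 178 = 52658 = 0xCDB2.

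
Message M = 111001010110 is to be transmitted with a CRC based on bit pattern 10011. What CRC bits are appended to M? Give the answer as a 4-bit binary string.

Append 4 zeros: 1110010101100000. Divide by 10011 (XOR where the leading bit is 1):
  pos 0: 11100 XOR 10011 = 01111
  pos 1: 11111 XOR 10011 = 01100
  pos 2: 11000 XOR 10011 = 01011
  pos 3: 10111 XOR 10011 = 00100
  pos 5: 10001 XOR 10011 = 00010
  pos 8: 10100 XOR 10011 = 00111
  pos 10: 11100 XOR 10011 = 01111
  pos 11: 11110 XOR 10011 = 01101
Remainder (last 4 bits) = 1101. This is the CRC / FCS.

1101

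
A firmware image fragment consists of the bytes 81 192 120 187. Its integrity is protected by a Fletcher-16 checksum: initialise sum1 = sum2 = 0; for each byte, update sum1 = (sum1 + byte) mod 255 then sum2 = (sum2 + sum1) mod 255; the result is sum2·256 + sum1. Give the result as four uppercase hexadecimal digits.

3446

Running sums (mod 255):
  after byte 0 (81): sum1=81, sum2=81
  after byte 1 (192): sum1=18, sum2=99
  after byte 2 (120): sum1=138, sum2=237
  after byte 3 (187): sum1=70, sum2=52
Checksum = sum2·256 + sum1 = 52·256 + 70 = 13382 = 0x3446.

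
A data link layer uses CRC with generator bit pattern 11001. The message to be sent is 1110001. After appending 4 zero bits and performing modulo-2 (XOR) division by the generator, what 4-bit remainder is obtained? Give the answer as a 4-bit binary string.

1000

Append 4 zeros: 11100010000. Divide by 11001 (XOR where the leading bit is 1):
  pos 0: 11100 XOR 11001 = 00101
  pos 2: 10101 XOR 11001 = 01100
  pos 3: 11000 XOR 11001 = 00001
Remainder (last 4 bits) = 1000. This is the CRC / FCS.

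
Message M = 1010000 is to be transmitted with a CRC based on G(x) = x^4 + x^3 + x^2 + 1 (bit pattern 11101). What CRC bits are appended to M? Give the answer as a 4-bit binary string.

Append 4 zeros: 10100000000. Divide by 11101 (XOR where the leading bit is 1):
  pos 0: 10100 XOR 11101 = 01001
  pos 1: 10010 XOR 11101 = 01111
  pos 2: 11110 XOR 11101 = 00011
  pos 5: 11000 XOR 11101 = 00101
Remainder (last 4 bits) = 1010. This is the CRC / FCS.

1010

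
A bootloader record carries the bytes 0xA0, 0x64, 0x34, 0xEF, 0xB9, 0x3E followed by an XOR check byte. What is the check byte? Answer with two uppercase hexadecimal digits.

XOR the bytes together:
  start with 0xA0
  0xA0 ⊕ 0x64 = 0xC4
  0xC4 ⊕ 0x34 = 0xF0
  0xF0 ⊕ 0xEF = 0x1F
  0x1F ⊕ 0xB9 = 0xA6
  0xA6 ⊕ 0x3E = 0x98

98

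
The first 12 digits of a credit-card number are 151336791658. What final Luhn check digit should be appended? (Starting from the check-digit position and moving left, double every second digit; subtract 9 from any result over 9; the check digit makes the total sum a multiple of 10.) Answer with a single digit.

3

Partial digits right→left: 8 5 6 1 9 7 6 3 3 1 5 1
Double every second digit counting from the check-digit position (so the 1st, 3rd, 5th, ... of the partial from the right).
  doubled (with −9 where >9): 7 3 9 3 6 1 → sum 29
  kept as-is: 5 1 7 3 1 1 → sum 18
Total = 29 + 18 = 47.
Check digit = (10 − (47 mod 10)) mod 10 = 3.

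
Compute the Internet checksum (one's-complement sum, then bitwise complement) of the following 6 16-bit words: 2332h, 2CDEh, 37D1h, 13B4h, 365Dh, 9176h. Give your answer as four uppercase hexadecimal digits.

9C96

One's-complement addition (fold any carry out of bit 15 back into bit 0):
  0x2332 + 0x2CDE = 0x05010
  0x5010 + 0x37D1 = 0x087E1
  0x87E1 + 0x13B4 = 0x09B95
  0x9B95 + 0x365D = 0x0D1F2
  0xD1F2 + 0x9176 = 0x16368 → wrap carry → 0x6369
One's-complement sum = 0x6369.
Checksum = ~0x6369 & 0xFFFF = 0x9C96.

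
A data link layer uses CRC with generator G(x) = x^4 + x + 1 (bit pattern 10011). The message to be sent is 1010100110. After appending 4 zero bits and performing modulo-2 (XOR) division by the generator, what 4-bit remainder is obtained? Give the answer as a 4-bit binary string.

0011

Append 4 zeros: 10101001100000. Divide by 10011 (XOR where the leading bit is 1):
  pos 0: 10101 XOR 10011 = 00110
  pos 2: 11000 XOR 10011 = 01011
  pos 3: 10111 XOR 10011 = 00100
  pos 5: 10010 XOR 10011 = 00001
  pos 9: 10000 XOR 10011 = 00011
Remainder (last 4 bits) = 0011. This is the CRC / FCS.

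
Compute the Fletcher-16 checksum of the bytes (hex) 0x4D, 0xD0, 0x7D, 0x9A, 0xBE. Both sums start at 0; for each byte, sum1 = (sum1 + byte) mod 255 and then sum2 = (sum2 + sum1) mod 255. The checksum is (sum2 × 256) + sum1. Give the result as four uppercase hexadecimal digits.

32F4

Running sums (mod 255):
  after byte 0 (0x4D): sum1=77, sum2=77
  after byte 1 (0xD0): sum1=30, sum2=107
  after byte 2 (0x7D): sum1=155, sum2=7
  after byte 3 (0x9A): sum1=54, sum2=61
  after byte 4 (0xBE): sum1=244, sum2=50
Checksum = sum2·256 + sum1 = 50·256 + 244 = 13044 = 0x32F4.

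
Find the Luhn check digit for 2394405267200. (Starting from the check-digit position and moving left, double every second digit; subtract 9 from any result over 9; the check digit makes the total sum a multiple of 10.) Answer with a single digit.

Partial digits right→left: 0 0 2 7 6 2 5 0 4 4 9 3 2
Double every second digit counting from the check-digit position (so the 1st, 3rd, 5th, ... of the partial from the right).
  doubled (with −9 where >9): 0 4 3 1 8 9 4 → sum 29
  kept as-is: 0 7 2 0 4 3 → sum 16
Total = 29 + 16 = 45.
Check digit = (10 − (45 mod 10)) mod 10 = 5.

5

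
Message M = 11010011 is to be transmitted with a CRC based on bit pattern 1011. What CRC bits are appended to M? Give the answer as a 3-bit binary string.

Append 3 zeros: 11010011000. Divide by 1011 (XOR where the leading bit is 1):
  pos 0: 1101 XOR 1011 = 0110
  pos 1: 1100 XOR 1011 = 0111
  pos 2: 1110 XOR 1011 = 0101
  pos 3: 1011 XOR 1011 = 0000
  pos 7: 1000 XOR 1011 = 0011
Remainder (last 3 bits) = 011. This is the CRC / FCS.

011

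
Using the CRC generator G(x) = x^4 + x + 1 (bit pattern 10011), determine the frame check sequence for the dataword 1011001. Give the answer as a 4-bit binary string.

Append 4 zeros: 10110010000. Divide by 10011 (XOR where the leading bit is 1):
  pos 0: 10110 XOR 10011 = 00101
  pos 2: 10101 XOR 10011 = 00110
  pos 4: 11000 XOR 10011 = 01011
  pos 5: 10110 XOR 10011 = 00101
Remainder (last 4 bits) = 1010. This is the CRC / FCS.

1010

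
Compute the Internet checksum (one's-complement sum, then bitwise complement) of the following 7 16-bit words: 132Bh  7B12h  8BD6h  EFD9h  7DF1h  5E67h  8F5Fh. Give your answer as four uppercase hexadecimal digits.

8A59

One's-complement addition (fold any carry out of bit 15 back into bit 0):
  0x132B + 0x7B12 = 0x08E3D
  0x8E3D + 0x8BD6 = 0x11A13 → wrap carry → 0x1A14
  0x1A14 + 0xEFD9 = 0x109ED → wrap carry → 0x09EE
  0x09EE + 0x7DF1 = 0x087DF
  0x87DF + 0x5E67 = 0x0E646
  0xE646 + 0x8F5F = 0x175A5 → wrap carry → 0x75A6
One's-complement sum = 0x75A6.
Checksum = ~0x75A6 & 0xFFFF = 0x8A59.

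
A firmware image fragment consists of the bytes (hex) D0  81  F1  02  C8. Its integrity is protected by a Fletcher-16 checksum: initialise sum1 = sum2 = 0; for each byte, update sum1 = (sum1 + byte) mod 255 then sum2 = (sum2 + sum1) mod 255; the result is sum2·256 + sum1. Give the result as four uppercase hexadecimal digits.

Running sums (mod 255):
  after byte 0 (D0): sum1=208, sum2=208
  after byte 1 (81): sum1=82, sum2=35
  after byte 2 (F1): sum1=68, sum2=103
  after byte 3 (02): sum1=70, sum2=173
  after byte 4 (C8): sum1=15, sum2=188
Checksum = sum2·256 + sum1 = 188·256 + 15 = 48143 = 0xBC0F.

BC0F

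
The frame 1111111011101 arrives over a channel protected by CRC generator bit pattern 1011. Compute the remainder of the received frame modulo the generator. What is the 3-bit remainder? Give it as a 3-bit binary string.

000

Modulo-2 division of 1111111011101 by 1011:
  pos 0: 1111 XOR 1011 = 0100
  pos 1: 1001 XOR 1011 = 0010
  pos 3: 1011 XOR 1011 = 0000
  pos 8: 1110 XOR 1011 = 0101
  pos 9: 1011 XOR 1011 = 0000
Remainder = 000 (zero — the frame passes the CRC check).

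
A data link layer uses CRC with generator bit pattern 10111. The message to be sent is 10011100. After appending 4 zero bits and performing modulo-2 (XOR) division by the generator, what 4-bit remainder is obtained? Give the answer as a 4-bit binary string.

Append 4 zeros: 100111000000. Divide by 10111 (XOR where the leading bit is 1):
  pos 0: 10011 XOR 10111 = 00100
  pos 2: 10010 XOR 10111 = 00101
  pos 4: 10100 XOR 10111 = 00011
  pos 7: 11000 XOR 10111 = 01111
Remainder (last 4 bits) = 1111. This is the CRC / FCS.

1111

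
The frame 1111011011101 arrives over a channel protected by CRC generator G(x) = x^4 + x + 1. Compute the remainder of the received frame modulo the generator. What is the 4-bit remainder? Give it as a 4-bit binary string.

0101

Modulo-2 division of 1111011011101 by 10011:
  pos 0: 11110 XOR 10011 = 01101
  pos 1: 11011 XOR 10011 = 01000
  pos 2: 10001 XOR 10011 = 00010
  pos 5: 10011 XOR 10011 = 00000
Remainder = 0101 (nonzero — an error is detected).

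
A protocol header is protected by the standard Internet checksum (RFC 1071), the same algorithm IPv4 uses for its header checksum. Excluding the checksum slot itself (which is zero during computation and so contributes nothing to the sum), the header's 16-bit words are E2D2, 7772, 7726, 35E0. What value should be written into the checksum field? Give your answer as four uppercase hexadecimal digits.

F8B3

One's-complement addition (fold any carry out of bit 15 back into bit 0):
  0xE2D2 + 0x7772 = 0x15A44 → wrap carry → 0x5A45
  0x5A45 + 0x7726 = 0x0D16B
  0xD16B + 0x35E0 = 0x1074B → wrap carry → 0x074C
One's-complement sum = 0x074C.
Checksum = ~0x074C & 0xFFFF = 0xF8B3.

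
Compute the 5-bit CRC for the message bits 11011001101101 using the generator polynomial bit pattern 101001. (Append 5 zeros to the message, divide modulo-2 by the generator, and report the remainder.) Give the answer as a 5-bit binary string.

Append 5 zeros: 1101100110110100000. Divide by 101001 (XOR where the leading bit is 1):
  pos 0: 110110 XOR 101001 = 011111
  pos 1: 111110 XOR 101001 = 010111
  pos 2: 101111 XOR 101001 = 000110
  pos 5: 110101 XOR 101001 = 011100
  pos 6: 111001 XOR 101001 = 010000
  pos 7: 100000 XOR 101001 = 001001
  pos 9: 100110 XOR 101001 = 001111
  pos 11: 111100 XOR 101001 = 010101
  pos 12: 101010 XOR 101001 = 000011
Remainder (last 5 bits) = 00110. This is the CRC / FCS.

00110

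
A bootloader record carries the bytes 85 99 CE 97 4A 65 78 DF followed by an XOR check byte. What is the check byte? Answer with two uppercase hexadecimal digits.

CD

XOR the bytes together:
  start with 0x85
  0x85 ⊕ 0x99 = 0x1C
  0x1C ⊕ 0xCE = 0xD2
  0xD2 ⊕ 0x97 = 0x45
  0x45 ⊕ 0x4A = 0x0F
  0x0F ⊕ 0x65 = 0x6A
  0x6A ⊕ 0x78 = 0x12
  0x12 ⊕ 0xDF = 0xCD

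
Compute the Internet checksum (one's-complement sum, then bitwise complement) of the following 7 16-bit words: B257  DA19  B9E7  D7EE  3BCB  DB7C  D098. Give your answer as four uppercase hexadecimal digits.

F9D6

One's-complement addition (fold any carry out of bit 15 back into bit 0):
  0xB257 + 0xDA19 = 0x18C70 → wrap carry → 0x8C71
  0x8C71 + 0xB9E7 = 0x14658 → wrap carry → 0x4659
  0x4659 + 0xD7EE = 0x11E47 → wrap carry → 0x1E48
  0x1E48 + 0x3BCB = 0x05A13
  0x5A13 + 0xDB7C = 0x1358F → wrap carry → 0x3590
  0x3590 + 0xD098 = 0x10628 → wrap carry → 0x0629
One's-complement sum = 0x0629.
Checksum = ~0x0629 & 0xFFFF = 0xF9D6.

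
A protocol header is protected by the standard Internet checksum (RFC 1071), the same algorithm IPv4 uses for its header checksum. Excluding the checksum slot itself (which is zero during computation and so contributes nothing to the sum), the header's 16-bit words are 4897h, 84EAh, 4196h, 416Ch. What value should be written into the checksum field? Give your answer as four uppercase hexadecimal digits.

One's-complement addition (fold any carry out of bit 15 back into bit 0):
  0x4897 + 0x84EA = 0x0CD81
  0xCD81 + 0x4196 = 0x10F17 → wrap carry → 0x0F18
  0x0F18 + 0x416C = 0x05084
One's-complement sum = 0x5084.
Checksum = ~0x5084 & 0xFFFF = 0xAF7B.

AF7B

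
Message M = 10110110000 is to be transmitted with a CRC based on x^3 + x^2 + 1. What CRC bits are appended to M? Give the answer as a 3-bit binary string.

111

Append 3 zeros: 10110110000000. Divide by 1101 (XOR where the leading bit is 1):
  pos 0: 1011 XOR 1101 = 0110
  pos 1: 1100 XOR 1101 = 0001
  pos 4: 1110 XOR 1101 = 0011
  pos 6: 1100 XOR 1101 = 0001
  pos 9: 1000 XOR 1101 = 0101
  pos 10: 1010 XOR 1101 = 0111
Remainder (last 3 bits) = 111. This is the CRC / FCS.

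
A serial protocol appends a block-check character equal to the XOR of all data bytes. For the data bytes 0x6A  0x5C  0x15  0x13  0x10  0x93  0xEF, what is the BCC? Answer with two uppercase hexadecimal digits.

XOR the bytes together:
  start with 0x6A
  0x6A ⊕ 0x5C = 0x36
  0x36 ⊕ 0x15 = 0x23
  0x23 ⊕ 0x13 = 0x30
  0x30 ⊕ 0x10 = 0x20
  0x20 ⊕ 0x93 = 0xB3
  0xB3 ⊕ 0xEF = 0x5C

5C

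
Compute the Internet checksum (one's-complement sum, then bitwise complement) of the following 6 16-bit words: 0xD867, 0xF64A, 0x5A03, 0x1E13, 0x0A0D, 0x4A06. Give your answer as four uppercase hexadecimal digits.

6523

One's-complement addition (fold any carry out of bit 15 back into bit 0):
  0xD867 + 0xF64A = 0x1CEB1 → wrap carry → 0xCEB2
  0xCEB2 + 0x5A03 = 0x128B5 → wrap carry → 0x28B6
  0x28B6 + 0x1E13 = 0x046C9
  0x46C9 + 0x0A0D = 0x050D6
  0x50D6 + 0x4A06 = 0x09ADC
One's-complement sum = 0x9ADC.
Checksum = ~0x9ADC & 0xFFFF = 0x6523.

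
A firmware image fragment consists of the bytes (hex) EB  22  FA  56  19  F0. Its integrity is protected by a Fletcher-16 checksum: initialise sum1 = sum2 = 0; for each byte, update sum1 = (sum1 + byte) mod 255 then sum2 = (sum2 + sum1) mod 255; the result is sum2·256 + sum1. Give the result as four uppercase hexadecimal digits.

4469

Running sums (mod 255):
  after byte 0 (EB): sum1=235, sum2=235
  after byte 1 (22): sum1=14, sum2=249
  after byte 2 (FA): sum1=9, sum2=3
  after byte 3 (56): sum1=95, sum2=98
  after byte 4 (19): sum1=120, sum2=218
  after byte 5 (F0): sum1=105, sum2=68
Checksum = sum2·256 + sum1 = 68·256 + 105 = 17513 = 0x4469.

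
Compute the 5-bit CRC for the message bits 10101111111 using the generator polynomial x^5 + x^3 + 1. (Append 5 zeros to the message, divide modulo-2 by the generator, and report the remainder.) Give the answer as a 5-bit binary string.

11110

Append 5 zeros: 1010111111100000. Divide by 101001 (XOR where the leading bit is 1):
  pos 0: 101011 XOR 101001 = 000010
  pos 4: 101111 XOR 101001 = 000110
  pos 7: 110100 XOR 101001 = 011101
  pos 8: 111010 XOR 101001 = 010011
  pos 9: 100110 XOR 101001 = 001111
Remainder (last 5 bits) = 11110. This is the CRC / FCS.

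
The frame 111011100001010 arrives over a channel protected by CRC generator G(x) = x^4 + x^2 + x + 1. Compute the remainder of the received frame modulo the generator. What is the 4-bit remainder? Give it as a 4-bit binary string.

0000

Modulo-2 division of 111011100001010 by 10111:
  pos 0: 11101 XOR 10111 = 01010
  pos 1: 10101 XOR 10111 = 00010
  pos 4: 10100 XOR 10111 = 00011
  pos 7: 11001 XOR 10111 = 01110
  pos 8: 11100 XOR 10111 = 01011
  pos 9: 10111 XOR 10111 = 00000
Remainder = 0000 (zero — the frame passes the CRC check).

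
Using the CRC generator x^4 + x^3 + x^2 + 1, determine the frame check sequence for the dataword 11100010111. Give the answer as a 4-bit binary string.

1110

Append 4 zeros: 111000101110000. Divide by 11101 (XOR where the leading bit is 1):
  pos 0: 11100 XOR 11101 = 00001
  pos 4: 10101 XOR 11101 = 01000
  pos 5: 10001 XOR 11101 = 01100
  pos 6: 11001 XOR 11101 = 00100
  pos 8: 10000 XOR 11101 = 01101
  pos 9: 11010 XOR 11101 = 00111
Remainder (last 4 bits) = 1110. This is the CRC / FCS.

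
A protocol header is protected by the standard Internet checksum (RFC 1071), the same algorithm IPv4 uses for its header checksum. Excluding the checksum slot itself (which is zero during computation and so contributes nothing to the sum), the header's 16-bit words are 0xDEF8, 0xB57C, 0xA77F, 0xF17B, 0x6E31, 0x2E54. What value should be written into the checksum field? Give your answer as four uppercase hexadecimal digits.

3609

One's-complement addition (fold any carry out of bit 15 back into bit 0):
  0xDEF8 + 0xB57C = 0x19474 → wrap carry → 0x9475
  0x9475 + 0xA77F = 0x13BF4 → wrap carry → 0x3BF5
  0x3BF5 + 0xF17B = 0x12D70 → wrap carry → 0x2D71
  0x2D71 + 0x6E31 = 0x09BA2
  0x9BA2 + 0x2E54 = 0x0C9F6
One's-complement sum = 0xC9F6.
Checksum = ~0xC9F6 & 0xFFFF = 0x3609.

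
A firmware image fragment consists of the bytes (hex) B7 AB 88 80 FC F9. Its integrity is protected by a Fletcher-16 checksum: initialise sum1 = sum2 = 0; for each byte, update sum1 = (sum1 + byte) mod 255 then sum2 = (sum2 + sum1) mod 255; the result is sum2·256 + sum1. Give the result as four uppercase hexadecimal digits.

Running sums (mod 255):
  after byte 0 (B7): sum1=183, sum2=183
  after byte 1 (AB): sum1=99, sum2=27
  after byte 2 (88): sum1=235, sum2=7
  after byte 3 (80): sum1=108, sum2=115
  after byte 4 (FC): sum1=105, sum2=220
  after byte 5 (F9): sum1=99, sum2=64
Checksum = sum2·256 + sum1 = 64·256 + 99 = 16483 = 0x4063.

4063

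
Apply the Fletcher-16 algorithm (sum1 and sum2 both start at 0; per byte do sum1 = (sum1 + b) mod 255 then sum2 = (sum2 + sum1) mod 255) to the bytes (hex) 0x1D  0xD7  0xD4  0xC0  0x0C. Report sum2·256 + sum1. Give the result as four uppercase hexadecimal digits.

FC96

Running sums (mod 255):
  after byte 0 (0x1D): sum1=29, sum2=29
  after byte 1 (0xD7): sum1=244, sum2=18
  after byte 2 (0xD4): sum1=201, sum2=219
  after byte 3 (0xC0): sum1=138, sum2=102
  after byte 4 (0x0C): sum1=150, sum2=252
Checksum = sum2·256 + sum1 = 252·256 + 150 = 64662 = 0xFC96.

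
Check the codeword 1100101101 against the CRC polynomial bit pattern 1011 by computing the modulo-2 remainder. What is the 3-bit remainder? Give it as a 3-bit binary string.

Modulo-2 division of 1100101101 by 1011:
  pos 0: 1100 XOR 1011 = 0111
  pos 1: 1111 XOR 1011 = 0100
  pos 2: 1000 XOR 1011 = 0011
  pos 4: 1111 XOR 1011 = 0100
  pos 5: 1000 XOR 1011 = 0011
Remainder = 111 (nonzero — an error is detected).

111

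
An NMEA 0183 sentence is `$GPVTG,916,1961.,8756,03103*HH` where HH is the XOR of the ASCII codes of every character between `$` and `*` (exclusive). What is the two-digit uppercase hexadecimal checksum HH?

70

XOR the ASCII codes of the payload characters:
  'G' = 0x47 → acc = 0x47
  'P' = 0x50 → acc = 0x17
  'V' = 0x56 → acc = 0x41
  'T' = 0x54 → acc = 0x15
  'G' = 0x47 → acc = 0x52
  ',' = 0x2C → acc = 0x7E
  '9' = 0x39 → acc = 0x47
  '1' = 0x31 → acc = 0x76
  '6' = 0x36 → acc = 0x40
  ',' = 0x2C → acc = 0x6C
  '1' = 0x31 → acc = 0x5D
  '9' = 0x39 → acc = 0x64
  '6' = 0x36 → acc = 0x52
  '1' = 0x31 → acc = 0x63
  '.' = 0x2E → acc = 0x4D
  ',' = 0x2C → acc = 0x61
  '8' = 0x38 → acc = 0x59
  '7' = 0x37 → acc = 0x6E
  '5' = 0x35 → acc = 0x5B
  '6' = 0x36 → acc = 0x6D
  ',' = 0x2C → acc = 0x41
  '0' = 0x30 → acc = 0x71
  '3' = 0x33 → acc = 0x42
  '1' = 0x31 → acc = 0x73
  '0' = 0x30 → acc = 0x43
  '3' = 0x33 → acc = 0x70
Checksum = 0x70.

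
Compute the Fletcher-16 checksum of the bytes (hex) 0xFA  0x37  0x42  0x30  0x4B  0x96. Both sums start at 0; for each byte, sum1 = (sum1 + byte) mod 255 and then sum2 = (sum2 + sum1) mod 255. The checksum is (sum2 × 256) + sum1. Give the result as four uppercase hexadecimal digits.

Running sums (mod 255):
  after byte 0 (0xFA): sum1=250, sum2=250
  after byte 1 (0x37): sum1=50, sum2=45
  after byte 2 (0x42): sum1=116, sum2=161
  after byte 3 (0x30): sum1=164, sum2=70
  after byte 4 (0x4B): sum1=239, sum2=54
  after byte 5 (0x96): sum1=134, sum2=188
Checksum = sum2·256 + sum1 = 188·256 + 134 = 48262 = 0xBC86.

BC86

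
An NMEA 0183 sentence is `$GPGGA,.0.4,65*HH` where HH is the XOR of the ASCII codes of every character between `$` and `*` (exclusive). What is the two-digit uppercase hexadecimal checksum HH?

51

XOR the ASCII codes of the payload characters:
  'G' = 0x47 → acc = 0x47
  'P' = 0x50 → acc = 0x17
  'G' = 0x47 → acc = 0x50
  'G' = 0x47 → acc = 0x17
  'A' = 0x41 → acc = 0x56
  ',' = 0x2C → acc = 0x7A
  '.' = 0x2E → acc = 0x54
  '0' = 0x30 → acc = 0x64
  '.' = 0x2E → acc = 0x4A
  '4' = 0x34 → acc = 0x7E
  ',' = 0x2C → acc = 0x52
  '6' = 0x36 → acc = 0x64
  '5' = 0x35 → acc = 0x51
Checksum = 0x51.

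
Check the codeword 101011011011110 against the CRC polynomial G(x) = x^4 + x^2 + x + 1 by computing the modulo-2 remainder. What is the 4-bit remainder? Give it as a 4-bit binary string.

0000

Modulo-2 division of 101011011011110 by 10111:
  pos 0: 10101 XOR 10111 = 00010
  pos 3: 10101 XOR 10111 = 00010
  pos 6: 10101 XOR 10111 = 00010
  pos 9: 10111 XOR 10111 = 00000
Remainder = 0000 (zero — the frame passes the CRC check).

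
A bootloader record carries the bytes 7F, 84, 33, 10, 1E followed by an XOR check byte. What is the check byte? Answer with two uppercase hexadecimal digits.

C6

XOR the bytes together:
  start with 0x7F
  0x7F ⊕ 0x84 = 0xFB
  0xFB ⊕ 0x33 = 0xC8
  0xC8 ⊕ 0x10 = 0xD8
  0xD8 ⊕ 0x1E = 0xC6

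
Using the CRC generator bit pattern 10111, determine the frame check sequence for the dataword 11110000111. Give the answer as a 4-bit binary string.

0001

Append 4 zeros: 111100001110000. Divide by 10111 (XOR where the leading bit is 1):
  pos 0: 11110 XOR 10111 = 01001
  pos 1: 10010 XOR 10111 = 00101
  pos 3: 10100 XOR 10111 = 00011
  pos 6: 11111 XOR 10111 = 01000
  pos 7: 10000 XOR 10111 = 00111
  pos 9: 11100 XOR 10111 = 01011
  pos 10: 10110 XOR 10111 = 00001
Remainder (last 4 bits) = 0001. This is the CRC / FCS.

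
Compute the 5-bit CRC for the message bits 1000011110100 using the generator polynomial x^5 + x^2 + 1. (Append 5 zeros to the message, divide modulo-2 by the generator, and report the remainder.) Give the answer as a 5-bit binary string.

Append 5 zeros: 100001111010000000. Divide by 100101 (XOR where the leading bit is 1):
  pos 0: 100001 XOR 100101 = 000100
  pos 3: 100111 XOR 100101 = 000010
  pos 7: 100100 XOR 100101 = 000001
  pos 12: 100000 XOR 100101 = 000101
Remainder (last 5 bits) = 00101. This is the CRC / FCS.

00101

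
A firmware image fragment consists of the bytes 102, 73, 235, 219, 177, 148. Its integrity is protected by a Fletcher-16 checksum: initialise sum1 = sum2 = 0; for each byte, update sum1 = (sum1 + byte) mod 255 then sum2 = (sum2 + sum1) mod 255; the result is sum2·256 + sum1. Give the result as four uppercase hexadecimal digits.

10BD

Running sums (mod 255):
  after byte 0 (102): sum1=102, sum2=102
  after byte 1 (73): sum1=175, sum2=22
  after byte 2 (235): sum1=155, sum2=177
  after byte 3 (219): sum1=119, sum2=41
  after byte 4 (177): sum1=41, sum2=82
  after byte 5 (148): sum1=189, sum2=16
Checksum = sum2·256 + sum1 = 16·256 + 189 = 4285 = 0x10BD.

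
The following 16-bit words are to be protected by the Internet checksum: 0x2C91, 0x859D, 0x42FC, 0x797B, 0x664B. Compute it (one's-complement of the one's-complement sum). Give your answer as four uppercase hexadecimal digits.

2B0E

One's-complement addition (fold any carry out of bit 15 back into bit 0):
  0x2C91 + 0x859D = 0x0B22E
  0xB22E + 0x42FC = 0x0F52A
  0xF52A + 0x797B = 0x16EA5 → wrap carry → 0x6EA6
  0x6EA6 + 0x664B = 0x0D4F1
One's-complement sum = 0xD4F1.
Checksum = ~0xD4F1 & 0xFFFF = 0x2B0E.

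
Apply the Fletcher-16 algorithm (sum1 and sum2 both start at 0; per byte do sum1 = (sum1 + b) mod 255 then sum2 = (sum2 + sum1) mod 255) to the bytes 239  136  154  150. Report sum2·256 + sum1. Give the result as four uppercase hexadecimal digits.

25A9

Running sums (mod 255):
  after byte 0 (239): sum1=239, sum2=239
  after byte 1 (136): sum1=120, sum2=104
  after byte 2 (154): sum1=19, sum2=123
  after byte 3 (150): sum1=169, sum2=37
Checksum = sum2·256 + sum1 = 37·256 + 169 = 9641 = 0x25A9.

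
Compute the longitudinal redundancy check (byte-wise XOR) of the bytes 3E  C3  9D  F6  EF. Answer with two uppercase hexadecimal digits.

XOR the bytes together:
  start with 0x3E
  0x3E ⊕ 0xC3 = 0xFD
  0xFD ⊕ 0x9D = 0x60
  0x60 ⊕ 0xF6 = 0x96
  0x96 ⊕ 0xEF = 0x79

79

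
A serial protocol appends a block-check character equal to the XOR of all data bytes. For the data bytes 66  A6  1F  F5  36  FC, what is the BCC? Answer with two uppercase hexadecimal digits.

XOR the bytes together:
  start with 0x66
  0x66 ⊕ 0xA6 = 0xC0
  0xC0 ⊕ 0x1F = 0xDF
  0xDF ⊕ 0xF5 = 0x2A
  0x2A ⊕ 0x36 = 0x1C
  0x1C ⊕ 0xFC = 0xE0

E0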